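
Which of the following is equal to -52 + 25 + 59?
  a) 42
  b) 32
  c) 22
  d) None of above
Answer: b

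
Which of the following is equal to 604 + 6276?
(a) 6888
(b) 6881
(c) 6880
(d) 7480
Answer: c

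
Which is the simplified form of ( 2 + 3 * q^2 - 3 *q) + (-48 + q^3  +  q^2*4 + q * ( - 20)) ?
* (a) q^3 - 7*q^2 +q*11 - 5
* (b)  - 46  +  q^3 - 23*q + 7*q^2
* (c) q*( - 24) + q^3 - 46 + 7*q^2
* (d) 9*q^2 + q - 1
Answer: b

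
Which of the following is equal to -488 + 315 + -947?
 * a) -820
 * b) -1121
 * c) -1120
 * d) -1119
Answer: c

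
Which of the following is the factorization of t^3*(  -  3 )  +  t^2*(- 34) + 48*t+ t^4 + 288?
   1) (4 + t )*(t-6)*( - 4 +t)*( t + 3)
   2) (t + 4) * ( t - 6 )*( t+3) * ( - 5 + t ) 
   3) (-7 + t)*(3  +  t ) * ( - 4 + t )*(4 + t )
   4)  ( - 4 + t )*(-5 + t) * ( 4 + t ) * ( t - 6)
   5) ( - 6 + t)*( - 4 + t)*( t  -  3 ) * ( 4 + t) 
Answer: 1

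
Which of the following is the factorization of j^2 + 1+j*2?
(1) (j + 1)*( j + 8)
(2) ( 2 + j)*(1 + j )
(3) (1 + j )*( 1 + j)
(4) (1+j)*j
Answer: 3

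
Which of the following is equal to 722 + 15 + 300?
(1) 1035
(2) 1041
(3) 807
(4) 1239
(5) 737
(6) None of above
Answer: 6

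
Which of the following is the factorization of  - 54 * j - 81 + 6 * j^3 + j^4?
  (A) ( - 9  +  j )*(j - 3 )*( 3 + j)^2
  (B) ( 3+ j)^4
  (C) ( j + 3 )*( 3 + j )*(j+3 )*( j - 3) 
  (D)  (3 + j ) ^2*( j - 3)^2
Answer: C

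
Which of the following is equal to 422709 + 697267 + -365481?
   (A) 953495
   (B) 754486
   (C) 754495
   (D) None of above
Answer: C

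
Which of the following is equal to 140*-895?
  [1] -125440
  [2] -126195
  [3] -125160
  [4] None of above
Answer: 4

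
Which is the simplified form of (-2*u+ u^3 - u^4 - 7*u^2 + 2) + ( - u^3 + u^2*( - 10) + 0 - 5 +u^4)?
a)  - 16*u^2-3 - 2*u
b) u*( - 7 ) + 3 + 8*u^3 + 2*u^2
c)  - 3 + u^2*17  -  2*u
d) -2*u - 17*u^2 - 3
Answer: d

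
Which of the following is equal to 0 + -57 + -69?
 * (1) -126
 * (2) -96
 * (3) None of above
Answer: 1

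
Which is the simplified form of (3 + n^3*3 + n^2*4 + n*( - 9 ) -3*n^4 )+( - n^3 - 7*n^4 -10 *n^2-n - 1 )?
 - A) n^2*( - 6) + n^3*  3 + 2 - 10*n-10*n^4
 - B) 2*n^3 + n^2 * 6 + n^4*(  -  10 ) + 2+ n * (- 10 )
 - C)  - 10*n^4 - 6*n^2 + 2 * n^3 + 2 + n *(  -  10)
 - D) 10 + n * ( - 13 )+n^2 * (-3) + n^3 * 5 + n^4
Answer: C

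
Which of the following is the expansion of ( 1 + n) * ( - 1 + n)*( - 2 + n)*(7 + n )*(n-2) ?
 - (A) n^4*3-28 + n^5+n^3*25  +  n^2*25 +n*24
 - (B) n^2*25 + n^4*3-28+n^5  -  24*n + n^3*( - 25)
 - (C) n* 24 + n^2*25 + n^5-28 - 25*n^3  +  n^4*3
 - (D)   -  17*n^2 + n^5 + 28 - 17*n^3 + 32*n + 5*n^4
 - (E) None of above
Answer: C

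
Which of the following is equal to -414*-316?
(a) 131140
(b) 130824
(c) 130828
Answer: b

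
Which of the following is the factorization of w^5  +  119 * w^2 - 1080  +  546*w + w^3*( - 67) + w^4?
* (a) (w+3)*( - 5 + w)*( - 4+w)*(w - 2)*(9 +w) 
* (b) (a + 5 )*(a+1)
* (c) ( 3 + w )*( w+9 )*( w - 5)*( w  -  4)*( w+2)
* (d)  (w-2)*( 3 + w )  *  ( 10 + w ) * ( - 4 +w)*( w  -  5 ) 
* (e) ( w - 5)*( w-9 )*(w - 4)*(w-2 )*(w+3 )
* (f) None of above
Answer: a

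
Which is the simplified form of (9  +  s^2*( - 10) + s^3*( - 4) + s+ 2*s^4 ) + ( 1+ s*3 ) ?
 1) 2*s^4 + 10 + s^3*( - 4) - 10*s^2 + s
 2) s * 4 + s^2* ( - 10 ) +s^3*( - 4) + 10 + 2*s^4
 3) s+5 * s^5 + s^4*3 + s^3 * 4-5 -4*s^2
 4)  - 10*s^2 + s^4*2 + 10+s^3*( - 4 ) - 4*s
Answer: 2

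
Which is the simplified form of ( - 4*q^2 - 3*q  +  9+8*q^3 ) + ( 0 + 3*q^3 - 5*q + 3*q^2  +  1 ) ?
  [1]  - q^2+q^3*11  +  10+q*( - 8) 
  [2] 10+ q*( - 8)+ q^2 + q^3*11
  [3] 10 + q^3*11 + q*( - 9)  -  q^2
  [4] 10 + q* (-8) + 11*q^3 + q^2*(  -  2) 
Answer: 1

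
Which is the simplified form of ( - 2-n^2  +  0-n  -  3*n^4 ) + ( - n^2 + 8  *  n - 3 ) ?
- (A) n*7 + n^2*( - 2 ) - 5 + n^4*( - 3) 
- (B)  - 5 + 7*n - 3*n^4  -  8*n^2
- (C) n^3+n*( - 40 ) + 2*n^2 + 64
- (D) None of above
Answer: A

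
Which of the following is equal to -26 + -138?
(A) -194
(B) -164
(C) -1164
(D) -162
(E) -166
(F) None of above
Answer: B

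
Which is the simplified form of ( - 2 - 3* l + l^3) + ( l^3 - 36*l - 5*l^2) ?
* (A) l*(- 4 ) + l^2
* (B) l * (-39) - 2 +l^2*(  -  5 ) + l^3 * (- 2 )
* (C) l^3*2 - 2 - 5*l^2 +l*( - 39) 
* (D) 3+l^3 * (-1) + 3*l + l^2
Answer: C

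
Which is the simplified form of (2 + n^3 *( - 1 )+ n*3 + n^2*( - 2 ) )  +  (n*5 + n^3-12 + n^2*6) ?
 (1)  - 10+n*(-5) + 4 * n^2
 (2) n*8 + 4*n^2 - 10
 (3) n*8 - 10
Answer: 2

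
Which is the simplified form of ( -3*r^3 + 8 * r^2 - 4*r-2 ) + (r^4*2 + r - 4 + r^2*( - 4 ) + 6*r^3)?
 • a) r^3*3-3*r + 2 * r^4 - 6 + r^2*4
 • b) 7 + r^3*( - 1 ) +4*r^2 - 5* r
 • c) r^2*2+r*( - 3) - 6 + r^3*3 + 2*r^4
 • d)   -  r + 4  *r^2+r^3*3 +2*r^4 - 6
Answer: a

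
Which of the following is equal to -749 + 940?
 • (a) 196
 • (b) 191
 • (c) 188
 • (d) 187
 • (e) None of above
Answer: b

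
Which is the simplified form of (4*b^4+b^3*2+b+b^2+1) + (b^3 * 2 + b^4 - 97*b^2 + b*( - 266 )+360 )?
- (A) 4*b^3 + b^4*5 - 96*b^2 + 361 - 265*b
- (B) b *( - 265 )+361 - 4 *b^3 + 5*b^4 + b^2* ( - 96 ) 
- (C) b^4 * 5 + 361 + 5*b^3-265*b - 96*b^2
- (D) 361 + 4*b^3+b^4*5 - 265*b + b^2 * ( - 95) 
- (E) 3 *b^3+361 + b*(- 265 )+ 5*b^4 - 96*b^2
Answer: A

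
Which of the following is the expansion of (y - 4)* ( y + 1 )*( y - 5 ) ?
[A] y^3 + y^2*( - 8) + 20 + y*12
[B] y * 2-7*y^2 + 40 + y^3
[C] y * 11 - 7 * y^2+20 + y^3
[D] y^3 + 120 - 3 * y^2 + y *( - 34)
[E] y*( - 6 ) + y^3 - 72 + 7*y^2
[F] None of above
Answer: F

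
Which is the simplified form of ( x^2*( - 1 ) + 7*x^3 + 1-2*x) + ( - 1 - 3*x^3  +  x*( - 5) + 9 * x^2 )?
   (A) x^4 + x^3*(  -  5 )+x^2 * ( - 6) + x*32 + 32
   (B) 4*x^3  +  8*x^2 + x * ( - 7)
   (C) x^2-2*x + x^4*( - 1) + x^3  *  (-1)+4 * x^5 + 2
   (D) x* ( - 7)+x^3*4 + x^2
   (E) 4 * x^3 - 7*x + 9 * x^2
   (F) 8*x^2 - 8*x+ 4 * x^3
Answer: B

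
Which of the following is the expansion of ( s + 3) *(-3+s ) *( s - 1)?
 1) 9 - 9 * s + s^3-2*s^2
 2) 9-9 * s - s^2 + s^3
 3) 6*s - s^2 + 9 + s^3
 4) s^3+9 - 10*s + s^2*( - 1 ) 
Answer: 2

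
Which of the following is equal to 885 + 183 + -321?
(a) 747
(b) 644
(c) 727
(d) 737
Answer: a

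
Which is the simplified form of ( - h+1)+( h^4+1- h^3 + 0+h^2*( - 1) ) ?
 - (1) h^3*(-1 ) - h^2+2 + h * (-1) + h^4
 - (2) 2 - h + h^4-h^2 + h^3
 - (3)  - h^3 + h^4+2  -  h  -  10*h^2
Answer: 1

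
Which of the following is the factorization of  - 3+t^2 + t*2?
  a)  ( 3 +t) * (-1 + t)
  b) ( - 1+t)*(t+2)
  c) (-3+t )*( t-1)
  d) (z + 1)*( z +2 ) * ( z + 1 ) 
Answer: a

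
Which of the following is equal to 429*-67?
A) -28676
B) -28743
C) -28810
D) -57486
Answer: B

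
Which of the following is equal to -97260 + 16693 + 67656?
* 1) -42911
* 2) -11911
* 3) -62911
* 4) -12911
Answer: 4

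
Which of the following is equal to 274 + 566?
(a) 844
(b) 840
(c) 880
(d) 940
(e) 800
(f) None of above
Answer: b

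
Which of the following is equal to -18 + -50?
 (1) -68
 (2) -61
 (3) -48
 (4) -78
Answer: 1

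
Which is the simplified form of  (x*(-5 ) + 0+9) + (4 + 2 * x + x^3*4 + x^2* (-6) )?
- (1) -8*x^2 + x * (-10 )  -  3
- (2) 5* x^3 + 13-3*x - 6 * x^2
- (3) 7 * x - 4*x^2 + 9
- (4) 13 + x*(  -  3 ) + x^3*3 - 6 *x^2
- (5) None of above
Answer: 5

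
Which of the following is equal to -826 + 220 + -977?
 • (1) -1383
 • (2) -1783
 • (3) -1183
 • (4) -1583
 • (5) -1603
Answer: 4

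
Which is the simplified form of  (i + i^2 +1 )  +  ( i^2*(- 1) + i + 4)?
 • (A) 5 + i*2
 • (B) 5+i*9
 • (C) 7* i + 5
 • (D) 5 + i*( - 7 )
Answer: A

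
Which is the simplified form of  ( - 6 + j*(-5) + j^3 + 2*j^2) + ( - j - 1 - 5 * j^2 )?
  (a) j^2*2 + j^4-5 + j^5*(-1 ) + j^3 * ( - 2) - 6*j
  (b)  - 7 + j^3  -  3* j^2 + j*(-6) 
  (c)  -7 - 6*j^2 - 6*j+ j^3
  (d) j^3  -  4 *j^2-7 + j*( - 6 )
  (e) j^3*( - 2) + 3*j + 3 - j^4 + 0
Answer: b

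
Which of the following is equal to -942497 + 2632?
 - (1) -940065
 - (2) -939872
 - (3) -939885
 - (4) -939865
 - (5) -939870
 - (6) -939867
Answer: 4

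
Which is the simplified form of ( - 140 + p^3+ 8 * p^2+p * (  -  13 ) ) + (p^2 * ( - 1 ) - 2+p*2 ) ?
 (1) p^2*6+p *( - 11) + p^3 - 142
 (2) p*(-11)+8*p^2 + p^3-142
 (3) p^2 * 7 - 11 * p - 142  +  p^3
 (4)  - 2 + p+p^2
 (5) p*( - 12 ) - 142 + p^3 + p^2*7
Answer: 3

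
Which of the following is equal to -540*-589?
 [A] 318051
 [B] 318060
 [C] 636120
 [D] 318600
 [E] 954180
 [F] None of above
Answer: B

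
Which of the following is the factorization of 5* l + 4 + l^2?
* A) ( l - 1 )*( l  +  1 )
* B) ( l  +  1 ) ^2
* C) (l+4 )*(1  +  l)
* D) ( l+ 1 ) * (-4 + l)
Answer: C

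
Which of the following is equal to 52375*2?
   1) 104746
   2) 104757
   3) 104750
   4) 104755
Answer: 3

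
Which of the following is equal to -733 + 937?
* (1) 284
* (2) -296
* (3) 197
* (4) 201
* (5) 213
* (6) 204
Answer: 6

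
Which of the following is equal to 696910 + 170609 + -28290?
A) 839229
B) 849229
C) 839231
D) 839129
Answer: A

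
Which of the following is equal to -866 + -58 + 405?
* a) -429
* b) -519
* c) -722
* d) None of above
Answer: b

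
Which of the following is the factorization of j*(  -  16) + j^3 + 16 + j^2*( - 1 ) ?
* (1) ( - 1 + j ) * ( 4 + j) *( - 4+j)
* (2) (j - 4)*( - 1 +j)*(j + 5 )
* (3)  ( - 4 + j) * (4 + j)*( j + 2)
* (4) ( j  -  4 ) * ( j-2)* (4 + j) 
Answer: 1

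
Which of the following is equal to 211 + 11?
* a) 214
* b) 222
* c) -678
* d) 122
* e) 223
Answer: b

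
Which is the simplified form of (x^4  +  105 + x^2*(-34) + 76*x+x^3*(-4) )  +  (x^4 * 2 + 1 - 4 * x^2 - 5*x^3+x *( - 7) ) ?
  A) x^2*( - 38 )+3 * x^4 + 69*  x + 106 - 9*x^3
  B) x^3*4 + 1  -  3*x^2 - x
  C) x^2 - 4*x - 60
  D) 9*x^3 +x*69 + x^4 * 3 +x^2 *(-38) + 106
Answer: A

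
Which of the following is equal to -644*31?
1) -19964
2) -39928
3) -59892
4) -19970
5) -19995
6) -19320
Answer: 1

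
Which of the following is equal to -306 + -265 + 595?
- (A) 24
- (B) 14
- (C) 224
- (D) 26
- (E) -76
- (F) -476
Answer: A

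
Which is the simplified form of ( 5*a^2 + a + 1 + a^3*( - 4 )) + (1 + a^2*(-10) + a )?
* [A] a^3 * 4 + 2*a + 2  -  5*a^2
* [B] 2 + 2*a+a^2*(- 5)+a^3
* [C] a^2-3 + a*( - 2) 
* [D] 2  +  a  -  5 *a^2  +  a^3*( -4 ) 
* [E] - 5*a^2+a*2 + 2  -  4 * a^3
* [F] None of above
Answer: E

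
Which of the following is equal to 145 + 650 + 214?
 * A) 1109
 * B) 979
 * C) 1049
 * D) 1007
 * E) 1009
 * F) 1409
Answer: E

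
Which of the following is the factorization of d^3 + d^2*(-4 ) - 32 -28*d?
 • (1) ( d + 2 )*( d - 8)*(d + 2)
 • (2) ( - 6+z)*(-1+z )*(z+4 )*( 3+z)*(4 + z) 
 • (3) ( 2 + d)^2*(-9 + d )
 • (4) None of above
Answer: 1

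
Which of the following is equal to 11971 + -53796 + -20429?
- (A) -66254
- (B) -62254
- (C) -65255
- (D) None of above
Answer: B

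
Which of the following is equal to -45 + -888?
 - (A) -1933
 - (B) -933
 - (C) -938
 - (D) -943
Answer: B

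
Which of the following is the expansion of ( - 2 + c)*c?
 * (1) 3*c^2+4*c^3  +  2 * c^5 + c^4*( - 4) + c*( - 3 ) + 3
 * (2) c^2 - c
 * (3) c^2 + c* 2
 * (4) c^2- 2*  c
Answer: 4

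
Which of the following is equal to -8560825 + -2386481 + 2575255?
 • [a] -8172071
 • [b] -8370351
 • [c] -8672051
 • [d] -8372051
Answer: d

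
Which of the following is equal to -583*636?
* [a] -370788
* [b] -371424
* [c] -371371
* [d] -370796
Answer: a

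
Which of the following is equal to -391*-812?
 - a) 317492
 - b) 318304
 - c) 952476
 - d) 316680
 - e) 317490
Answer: a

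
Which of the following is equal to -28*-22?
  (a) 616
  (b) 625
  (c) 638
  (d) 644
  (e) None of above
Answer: a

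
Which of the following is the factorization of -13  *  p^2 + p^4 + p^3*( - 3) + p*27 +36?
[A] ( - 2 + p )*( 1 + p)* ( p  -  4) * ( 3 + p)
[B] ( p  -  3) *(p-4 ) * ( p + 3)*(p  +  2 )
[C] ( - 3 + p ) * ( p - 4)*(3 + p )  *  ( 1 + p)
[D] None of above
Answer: C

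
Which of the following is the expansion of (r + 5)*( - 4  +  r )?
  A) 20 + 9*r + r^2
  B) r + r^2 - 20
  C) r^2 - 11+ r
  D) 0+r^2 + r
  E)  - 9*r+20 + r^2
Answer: B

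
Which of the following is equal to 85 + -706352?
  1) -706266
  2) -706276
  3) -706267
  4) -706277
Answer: 3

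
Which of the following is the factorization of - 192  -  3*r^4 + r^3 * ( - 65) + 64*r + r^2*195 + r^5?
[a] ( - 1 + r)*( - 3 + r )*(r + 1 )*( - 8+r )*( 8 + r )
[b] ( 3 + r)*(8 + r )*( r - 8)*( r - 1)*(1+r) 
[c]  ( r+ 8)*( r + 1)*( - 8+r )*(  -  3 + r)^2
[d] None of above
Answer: a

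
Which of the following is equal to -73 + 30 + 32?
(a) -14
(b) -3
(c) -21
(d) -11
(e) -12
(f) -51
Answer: d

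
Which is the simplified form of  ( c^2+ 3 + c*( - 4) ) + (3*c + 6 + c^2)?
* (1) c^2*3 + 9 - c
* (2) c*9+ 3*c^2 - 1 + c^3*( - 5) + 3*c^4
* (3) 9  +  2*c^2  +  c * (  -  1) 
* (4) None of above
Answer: 3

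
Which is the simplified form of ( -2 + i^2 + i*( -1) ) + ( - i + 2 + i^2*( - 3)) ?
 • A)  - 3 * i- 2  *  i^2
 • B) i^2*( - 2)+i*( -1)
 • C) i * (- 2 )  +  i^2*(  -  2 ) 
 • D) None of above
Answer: C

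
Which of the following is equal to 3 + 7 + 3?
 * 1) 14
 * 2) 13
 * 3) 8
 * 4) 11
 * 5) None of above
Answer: 2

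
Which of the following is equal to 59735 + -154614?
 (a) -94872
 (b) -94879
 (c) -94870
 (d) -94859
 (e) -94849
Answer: b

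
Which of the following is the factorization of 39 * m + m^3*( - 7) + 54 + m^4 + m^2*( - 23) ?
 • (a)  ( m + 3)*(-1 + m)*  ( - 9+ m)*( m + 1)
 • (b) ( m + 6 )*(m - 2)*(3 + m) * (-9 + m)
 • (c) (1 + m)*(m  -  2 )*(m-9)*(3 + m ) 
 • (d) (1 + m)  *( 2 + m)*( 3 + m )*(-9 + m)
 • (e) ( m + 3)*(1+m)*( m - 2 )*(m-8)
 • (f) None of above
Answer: c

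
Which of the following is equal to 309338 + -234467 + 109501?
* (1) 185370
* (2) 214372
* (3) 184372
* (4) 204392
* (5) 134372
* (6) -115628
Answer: 3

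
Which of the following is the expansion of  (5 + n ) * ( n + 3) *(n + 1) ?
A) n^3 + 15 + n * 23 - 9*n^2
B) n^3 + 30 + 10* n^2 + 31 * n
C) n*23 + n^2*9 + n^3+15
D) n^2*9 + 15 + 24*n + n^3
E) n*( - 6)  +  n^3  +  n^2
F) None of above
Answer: C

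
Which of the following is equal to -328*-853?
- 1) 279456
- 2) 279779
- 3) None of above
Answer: 3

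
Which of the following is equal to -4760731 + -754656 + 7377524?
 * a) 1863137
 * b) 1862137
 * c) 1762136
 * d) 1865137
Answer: b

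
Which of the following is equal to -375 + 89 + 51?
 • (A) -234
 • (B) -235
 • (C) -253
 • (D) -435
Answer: B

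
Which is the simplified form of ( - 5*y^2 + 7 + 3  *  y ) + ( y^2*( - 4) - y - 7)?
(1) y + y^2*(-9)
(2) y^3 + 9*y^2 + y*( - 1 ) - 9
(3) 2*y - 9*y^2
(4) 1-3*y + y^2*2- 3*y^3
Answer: 3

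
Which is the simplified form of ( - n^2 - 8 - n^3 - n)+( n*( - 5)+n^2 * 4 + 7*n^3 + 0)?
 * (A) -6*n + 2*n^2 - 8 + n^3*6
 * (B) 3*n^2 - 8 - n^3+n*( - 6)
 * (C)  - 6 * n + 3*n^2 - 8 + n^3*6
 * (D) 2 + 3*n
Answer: C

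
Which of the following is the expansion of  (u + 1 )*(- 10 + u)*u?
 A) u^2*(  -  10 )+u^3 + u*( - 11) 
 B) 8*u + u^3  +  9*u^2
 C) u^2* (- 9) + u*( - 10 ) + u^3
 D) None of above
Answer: C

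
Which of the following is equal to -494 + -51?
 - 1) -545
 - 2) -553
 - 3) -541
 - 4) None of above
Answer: 1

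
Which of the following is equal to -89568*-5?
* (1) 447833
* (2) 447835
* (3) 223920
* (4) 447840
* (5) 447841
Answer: 4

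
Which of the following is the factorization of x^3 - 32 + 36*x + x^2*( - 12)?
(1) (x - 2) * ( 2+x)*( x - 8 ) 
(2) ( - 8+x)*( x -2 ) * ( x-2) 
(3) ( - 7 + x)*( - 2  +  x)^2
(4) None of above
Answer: 2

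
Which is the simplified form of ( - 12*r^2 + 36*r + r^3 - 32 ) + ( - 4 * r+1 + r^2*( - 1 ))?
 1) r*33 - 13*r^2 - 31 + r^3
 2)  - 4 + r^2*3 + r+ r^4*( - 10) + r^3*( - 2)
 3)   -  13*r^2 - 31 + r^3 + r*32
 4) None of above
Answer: 3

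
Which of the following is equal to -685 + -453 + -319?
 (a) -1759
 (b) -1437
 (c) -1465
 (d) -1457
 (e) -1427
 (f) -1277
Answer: d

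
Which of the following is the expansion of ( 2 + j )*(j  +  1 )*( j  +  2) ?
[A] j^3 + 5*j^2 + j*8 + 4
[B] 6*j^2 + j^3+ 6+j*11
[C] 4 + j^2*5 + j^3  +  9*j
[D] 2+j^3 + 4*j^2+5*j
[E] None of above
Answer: A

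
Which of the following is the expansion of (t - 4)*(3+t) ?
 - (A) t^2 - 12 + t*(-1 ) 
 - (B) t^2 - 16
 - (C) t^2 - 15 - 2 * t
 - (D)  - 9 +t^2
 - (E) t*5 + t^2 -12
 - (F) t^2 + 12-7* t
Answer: A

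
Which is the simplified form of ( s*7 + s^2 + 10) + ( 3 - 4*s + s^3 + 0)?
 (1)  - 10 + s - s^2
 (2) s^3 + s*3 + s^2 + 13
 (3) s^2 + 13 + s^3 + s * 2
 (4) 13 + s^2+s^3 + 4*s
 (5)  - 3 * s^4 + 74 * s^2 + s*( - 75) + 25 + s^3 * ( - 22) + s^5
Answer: 2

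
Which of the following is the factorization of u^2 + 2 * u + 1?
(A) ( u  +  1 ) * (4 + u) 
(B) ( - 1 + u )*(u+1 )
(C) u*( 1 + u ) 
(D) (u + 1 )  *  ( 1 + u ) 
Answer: D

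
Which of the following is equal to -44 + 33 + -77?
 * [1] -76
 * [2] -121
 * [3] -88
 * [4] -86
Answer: 3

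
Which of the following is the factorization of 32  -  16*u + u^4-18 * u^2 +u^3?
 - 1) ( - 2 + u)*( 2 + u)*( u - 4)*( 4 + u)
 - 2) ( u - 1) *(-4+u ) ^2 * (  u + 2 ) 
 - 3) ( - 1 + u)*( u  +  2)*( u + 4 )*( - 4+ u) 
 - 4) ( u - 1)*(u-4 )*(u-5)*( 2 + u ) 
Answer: 3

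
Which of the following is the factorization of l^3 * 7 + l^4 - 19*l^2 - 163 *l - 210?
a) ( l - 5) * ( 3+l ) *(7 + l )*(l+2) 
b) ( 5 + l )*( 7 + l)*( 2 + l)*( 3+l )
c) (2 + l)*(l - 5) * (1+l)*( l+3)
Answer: a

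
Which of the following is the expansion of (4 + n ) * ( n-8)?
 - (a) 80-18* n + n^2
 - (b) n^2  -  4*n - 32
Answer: b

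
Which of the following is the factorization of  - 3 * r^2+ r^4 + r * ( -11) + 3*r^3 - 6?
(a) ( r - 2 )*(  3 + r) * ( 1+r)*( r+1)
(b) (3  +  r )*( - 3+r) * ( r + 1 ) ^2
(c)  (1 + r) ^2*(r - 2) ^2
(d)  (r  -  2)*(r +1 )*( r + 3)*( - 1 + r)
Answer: a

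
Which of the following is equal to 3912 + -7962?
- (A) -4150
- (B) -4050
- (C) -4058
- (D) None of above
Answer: B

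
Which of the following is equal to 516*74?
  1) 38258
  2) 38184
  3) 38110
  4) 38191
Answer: 2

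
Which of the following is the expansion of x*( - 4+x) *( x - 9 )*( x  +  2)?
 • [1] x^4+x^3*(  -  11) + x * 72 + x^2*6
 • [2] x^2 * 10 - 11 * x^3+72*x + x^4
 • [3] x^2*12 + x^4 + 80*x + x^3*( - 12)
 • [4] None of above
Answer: 2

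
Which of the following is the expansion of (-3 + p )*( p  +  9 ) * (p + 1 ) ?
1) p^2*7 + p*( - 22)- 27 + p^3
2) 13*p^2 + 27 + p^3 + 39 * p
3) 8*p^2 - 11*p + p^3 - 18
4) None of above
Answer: 4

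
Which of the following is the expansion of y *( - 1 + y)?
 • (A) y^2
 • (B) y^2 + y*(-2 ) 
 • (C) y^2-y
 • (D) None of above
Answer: C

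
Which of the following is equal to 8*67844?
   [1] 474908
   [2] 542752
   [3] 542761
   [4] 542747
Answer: 2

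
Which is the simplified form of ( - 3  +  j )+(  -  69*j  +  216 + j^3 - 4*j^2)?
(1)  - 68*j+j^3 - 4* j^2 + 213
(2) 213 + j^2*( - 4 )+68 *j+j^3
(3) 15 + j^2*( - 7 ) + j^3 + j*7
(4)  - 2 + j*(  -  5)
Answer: 1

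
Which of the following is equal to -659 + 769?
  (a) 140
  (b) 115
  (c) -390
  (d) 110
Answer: d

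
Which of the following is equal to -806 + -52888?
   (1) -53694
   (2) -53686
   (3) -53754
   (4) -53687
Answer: 1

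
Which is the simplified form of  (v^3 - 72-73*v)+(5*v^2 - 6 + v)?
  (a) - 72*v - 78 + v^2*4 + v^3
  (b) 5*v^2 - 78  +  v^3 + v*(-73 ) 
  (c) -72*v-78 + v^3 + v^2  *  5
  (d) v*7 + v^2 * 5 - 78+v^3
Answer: c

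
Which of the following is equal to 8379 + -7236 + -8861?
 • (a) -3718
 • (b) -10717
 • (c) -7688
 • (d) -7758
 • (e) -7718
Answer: e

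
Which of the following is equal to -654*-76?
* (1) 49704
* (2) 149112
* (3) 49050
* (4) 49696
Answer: 1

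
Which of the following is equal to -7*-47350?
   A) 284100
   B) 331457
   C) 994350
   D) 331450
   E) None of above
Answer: D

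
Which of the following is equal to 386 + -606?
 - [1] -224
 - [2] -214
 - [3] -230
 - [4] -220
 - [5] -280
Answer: 4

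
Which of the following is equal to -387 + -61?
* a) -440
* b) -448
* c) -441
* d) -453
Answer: b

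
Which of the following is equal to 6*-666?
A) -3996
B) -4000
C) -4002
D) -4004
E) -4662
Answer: A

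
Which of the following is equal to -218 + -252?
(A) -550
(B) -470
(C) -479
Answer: B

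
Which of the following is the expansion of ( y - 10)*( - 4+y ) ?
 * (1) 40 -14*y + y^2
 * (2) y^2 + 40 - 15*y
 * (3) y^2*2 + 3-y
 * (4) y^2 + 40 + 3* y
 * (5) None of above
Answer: 1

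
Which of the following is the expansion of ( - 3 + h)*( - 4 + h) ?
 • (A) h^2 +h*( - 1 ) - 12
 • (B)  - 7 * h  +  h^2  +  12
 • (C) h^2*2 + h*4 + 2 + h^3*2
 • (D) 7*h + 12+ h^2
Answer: B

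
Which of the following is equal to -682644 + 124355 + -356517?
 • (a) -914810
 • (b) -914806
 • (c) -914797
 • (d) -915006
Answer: b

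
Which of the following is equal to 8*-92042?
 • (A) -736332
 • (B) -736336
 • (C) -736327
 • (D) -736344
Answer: B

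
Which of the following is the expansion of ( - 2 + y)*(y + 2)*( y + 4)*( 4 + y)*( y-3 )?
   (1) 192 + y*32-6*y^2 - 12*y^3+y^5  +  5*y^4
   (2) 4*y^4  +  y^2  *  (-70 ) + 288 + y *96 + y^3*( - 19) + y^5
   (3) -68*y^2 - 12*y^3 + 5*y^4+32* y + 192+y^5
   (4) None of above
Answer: 3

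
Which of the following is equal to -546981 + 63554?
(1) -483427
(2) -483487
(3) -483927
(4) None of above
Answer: 1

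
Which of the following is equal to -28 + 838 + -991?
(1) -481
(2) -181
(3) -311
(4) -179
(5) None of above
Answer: 2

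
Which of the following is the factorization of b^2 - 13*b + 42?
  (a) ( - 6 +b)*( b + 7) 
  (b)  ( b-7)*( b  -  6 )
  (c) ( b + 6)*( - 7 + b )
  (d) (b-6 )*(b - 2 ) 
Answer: b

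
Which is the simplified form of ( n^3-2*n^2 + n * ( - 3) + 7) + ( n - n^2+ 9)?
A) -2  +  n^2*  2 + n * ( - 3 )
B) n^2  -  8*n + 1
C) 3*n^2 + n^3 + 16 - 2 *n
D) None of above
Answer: D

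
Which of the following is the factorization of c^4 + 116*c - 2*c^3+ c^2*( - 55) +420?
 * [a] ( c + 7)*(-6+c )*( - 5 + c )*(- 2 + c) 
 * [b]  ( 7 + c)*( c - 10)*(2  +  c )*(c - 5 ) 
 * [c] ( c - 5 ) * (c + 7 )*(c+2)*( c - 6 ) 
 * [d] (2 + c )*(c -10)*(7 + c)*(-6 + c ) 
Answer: c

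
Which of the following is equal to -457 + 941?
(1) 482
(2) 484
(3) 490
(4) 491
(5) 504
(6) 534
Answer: 2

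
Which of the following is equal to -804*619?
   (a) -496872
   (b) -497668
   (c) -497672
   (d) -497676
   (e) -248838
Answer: d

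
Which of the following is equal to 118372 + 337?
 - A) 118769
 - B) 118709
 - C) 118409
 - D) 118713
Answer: B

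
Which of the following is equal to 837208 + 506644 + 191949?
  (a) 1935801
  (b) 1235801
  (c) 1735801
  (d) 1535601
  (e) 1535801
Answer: e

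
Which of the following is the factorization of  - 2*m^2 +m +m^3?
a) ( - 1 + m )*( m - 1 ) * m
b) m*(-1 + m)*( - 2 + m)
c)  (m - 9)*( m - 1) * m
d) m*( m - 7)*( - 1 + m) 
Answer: a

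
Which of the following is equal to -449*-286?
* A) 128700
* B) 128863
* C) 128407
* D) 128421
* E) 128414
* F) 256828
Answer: E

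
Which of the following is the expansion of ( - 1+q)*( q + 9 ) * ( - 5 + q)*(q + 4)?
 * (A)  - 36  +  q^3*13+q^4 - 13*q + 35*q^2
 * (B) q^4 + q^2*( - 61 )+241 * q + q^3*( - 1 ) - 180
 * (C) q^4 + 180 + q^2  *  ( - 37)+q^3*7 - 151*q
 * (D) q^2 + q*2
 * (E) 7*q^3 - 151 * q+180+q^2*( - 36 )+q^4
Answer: C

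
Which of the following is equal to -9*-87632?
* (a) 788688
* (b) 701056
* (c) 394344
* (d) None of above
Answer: a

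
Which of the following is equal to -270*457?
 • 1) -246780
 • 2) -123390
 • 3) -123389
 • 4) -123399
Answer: 2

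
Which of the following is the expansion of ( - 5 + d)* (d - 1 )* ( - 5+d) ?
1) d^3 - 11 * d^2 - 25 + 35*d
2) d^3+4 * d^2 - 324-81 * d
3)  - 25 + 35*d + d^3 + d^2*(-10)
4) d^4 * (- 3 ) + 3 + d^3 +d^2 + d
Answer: 1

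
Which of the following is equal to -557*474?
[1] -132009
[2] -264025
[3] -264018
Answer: 3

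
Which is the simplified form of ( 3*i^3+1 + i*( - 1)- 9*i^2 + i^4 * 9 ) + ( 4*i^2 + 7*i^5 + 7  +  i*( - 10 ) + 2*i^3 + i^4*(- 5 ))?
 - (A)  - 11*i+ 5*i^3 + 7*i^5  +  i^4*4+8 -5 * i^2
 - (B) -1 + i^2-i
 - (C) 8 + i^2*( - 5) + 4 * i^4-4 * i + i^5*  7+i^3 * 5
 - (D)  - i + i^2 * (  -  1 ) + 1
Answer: A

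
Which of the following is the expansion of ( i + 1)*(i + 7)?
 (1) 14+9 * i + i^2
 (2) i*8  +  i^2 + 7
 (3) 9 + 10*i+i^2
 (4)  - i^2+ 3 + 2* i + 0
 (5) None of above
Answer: 2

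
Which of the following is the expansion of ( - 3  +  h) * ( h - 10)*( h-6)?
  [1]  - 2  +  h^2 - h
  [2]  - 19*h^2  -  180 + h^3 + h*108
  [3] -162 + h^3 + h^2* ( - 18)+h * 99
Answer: 2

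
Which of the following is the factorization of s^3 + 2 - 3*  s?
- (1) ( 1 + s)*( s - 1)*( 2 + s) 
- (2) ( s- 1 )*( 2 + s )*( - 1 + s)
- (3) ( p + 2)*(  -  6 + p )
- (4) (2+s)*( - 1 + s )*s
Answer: 2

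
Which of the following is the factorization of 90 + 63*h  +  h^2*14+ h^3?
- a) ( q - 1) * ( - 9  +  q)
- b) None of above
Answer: b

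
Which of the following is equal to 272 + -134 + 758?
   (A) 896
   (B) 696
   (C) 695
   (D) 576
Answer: A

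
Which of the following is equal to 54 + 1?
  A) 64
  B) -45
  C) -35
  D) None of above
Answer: D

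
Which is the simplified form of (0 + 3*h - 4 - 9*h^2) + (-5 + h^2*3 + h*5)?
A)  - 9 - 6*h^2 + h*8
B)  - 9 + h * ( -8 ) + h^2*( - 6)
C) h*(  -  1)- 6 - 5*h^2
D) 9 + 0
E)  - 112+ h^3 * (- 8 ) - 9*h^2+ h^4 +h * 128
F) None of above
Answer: A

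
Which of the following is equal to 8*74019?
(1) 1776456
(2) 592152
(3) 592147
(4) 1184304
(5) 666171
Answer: 2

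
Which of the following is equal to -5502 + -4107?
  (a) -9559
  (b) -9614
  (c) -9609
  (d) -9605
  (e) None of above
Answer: c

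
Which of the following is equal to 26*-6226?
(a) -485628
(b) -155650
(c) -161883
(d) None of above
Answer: d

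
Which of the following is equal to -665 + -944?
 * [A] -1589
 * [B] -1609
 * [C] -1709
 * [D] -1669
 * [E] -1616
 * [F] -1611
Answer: B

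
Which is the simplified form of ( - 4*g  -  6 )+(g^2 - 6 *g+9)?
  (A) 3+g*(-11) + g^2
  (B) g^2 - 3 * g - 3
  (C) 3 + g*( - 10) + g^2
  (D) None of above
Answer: C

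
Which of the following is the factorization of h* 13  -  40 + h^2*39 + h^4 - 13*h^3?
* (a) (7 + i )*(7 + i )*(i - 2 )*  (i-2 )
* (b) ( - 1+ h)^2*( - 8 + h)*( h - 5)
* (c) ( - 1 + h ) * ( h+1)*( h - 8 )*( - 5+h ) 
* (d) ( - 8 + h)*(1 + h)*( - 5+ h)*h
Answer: c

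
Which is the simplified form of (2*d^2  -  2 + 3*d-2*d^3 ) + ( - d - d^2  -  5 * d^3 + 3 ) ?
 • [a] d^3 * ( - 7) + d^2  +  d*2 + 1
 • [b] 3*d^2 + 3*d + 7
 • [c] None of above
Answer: a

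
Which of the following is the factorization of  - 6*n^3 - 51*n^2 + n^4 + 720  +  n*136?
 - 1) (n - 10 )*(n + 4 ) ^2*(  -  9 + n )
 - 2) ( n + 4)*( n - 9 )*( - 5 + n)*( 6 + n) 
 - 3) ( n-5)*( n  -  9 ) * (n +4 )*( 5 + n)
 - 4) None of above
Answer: 4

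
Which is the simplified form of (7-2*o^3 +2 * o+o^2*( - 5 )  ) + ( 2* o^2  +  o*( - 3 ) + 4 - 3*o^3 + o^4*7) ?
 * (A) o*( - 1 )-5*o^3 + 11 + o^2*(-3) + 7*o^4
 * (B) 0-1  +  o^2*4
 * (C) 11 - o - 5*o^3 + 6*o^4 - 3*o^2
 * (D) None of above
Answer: A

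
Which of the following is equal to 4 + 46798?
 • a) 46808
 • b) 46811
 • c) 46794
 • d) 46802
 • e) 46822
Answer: d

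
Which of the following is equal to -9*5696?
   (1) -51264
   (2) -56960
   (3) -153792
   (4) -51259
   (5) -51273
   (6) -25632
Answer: 1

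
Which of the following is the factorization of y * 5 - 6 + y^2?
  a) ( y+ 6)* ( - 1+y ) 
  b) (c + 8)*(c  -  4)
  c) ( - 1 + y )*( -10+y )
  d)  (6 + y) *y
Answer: a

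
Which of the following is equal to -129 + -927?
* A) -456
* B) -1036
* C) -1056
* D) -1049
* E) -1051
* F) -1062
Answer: C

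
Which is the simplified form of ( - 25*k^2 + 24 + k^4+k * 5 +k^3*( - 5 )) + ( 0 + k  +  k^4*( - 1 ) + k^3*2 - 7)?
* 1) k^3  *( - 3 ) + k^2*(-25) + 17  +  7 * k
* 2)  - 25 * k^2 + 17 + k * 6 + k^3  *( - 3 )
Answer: 2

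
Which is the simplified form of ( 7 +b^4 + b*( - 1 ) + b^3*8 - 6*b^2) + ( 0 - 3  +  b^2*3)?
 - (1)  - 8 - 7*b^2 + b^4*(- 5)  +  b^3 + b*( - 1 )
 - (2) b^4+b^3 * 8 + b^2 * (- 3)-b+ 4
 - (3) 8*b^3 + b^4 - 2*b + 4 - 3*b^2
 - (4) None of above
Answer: 2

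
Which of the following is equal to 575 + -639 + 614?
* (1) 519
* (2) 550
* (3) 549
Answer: 2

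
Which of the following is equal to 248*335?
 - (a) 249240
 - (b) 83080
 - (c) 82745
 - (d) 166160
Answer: b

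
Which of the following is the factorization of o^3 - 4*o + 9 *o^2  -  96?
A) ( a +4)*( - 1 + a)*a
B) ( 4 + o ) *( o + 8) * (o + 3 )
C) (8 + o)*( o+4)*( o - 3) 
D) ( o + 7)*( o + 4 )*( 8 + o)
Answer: C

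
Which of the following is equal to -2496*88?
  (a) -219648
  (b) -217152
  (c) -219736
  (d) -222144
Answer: a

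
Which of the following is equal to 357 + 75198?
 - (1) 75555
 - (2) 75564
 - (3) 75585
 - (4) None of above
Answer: 1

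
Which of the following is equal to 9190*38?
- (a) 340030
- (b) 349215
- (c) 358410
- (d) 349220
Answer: d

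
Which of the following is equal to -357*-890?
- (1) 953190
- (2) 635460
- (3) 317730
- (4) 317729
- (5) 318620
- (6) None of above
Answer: 3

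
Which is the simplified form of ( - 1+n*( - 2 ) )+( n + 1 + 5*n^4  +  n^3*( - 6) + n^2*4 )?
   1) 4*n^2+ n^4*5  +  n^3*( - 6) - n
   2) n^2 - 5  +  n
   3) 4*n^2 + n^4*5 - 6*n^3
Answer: 1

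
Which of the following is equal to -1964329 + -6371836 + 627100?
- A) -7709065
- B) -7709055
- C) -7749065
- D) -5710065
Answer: A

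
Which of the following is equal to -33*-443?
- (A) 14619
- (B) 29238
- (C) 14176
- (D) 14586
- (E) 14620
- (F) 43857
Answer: A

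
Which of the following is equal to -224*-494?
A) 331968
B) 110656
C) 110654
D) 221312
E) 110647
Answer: B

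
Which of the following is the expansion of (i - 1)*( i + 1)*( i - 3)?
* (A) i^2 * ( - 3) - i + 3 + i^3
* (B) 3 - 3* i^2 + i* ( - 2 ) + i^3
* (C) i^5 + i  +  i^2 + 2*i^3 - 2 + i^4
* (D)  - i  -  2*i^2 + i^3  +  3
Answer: A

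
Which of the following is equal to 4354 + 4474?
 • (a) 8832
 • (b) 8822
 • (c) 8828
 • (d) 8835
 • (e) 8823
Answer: c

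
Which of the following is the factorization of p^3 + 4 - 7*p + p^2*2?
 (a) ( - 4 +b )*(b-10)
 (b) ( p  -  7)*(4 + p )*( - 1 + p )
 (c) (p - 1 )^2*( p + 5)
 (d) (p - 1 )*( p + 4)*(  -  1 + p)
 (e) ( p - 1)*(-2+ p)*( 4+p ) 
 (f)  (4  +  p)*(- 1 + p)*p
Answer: d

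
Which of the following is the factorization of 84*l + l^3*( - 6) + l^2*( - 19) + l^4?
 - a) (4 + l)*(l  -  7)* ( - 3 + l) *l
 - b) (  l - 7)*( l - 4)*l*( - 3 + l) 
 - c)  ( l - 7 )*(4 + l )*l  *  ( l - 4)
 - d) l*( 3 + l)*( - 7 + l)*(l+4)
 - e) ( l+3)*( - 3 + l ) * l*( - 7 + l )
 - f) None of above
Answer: a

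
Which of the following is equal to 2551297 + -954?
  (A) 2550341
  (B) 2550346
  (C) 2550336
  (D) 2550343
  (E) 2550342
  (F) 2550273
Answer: D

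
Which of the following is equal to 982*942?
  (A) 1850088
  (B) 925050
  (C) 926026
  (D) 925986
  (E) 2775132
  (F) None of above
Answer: F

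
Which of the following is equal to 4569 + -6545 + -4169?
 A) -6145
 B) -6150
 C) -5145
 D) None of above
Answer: A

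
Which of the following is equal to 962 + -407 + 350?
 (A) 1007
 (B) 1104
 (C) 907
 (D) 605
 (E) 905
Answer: E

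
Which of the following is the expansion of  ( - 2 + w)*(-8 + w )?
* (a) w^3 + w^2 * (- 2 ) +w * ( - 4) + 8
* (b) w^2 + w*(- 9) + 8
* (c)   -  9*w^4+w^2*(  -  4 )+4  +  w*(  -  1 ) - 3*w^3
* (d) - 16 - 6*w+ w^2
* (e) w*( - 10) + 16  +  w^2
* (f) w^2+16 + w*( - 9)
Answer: e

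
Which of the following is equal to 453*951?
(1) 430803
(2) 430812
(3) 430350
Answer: 1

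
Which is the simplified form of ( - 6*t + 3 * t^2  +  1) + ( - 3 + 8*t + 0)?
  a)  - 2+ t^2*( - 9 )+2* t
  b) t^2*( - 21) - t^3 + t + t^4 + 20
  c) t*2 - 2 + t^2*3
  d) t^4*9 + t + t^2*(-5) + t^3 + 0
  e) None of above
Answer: c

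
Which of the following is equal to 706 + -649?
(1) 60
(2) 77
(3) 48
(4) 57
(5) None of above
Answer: 4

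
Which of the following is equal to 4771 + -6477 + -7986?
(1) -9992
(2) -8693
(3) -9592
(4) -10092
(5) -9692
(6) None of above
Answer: 5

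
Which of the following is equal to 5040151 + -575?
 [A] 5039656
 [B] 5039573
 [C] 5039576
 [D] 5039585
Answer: C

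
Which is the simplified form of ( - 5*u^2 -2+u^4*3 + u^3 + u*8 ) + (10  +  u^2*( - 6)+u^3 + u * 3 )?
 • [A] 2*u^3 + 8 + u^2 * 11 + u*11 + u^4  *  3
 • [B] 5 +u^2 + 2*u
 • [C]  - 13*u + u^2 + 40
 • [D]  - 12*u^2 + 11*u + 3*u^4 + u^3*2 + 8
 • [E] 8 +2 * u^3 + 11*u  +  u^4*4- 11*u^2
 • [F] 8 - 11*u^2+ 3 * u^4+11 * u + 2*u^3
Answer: F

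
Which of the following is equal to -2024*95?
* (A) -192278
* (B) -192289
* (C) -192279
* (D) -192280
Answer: D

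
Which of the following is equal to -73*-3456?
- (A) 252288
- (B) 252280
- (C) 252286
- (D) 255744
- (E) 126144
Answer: A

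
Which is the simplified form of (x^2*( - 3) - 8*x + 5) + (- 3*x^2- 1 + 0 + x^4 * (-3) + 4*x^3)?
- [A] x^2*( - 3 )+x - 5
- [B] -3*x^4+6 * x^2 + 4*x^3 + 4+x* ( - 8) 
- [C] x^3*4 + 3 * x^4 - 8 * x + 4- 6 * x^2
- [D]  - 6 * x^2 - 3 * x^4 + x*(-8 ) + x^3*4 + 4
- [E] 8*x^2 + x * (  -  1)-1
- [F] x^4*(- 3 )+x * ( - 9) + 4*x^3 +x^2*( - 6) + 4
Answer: D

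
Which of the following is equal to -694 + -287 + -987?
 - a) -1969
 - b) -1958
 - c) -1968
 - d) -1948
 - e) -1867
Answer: c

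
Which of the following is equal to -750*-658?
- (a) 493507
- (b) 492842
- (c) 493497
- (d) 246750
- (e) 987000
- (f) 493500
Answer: f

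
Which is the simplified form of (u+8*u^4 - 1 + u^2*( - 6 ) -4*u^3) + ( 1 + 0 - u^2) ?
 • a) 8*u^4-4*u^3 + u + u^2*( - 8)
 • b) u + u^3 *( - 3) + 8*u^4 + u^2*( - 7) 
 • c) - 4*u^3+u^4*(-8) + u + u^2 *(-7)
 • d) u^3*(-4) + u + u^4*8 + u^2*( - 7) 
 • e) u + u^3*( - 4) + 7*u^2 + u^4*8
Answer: d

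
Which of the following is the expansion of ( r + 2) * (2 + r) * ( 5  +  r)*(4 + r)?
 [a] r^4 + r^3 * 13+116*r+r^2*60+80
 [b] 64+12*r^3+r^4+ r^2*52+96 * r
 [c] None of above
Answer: a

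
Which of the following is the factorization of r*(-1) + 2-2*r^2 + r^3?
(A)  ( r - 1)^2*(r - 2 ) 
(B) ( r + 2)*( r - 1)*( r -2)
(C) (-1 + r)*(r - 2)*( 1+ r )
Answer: C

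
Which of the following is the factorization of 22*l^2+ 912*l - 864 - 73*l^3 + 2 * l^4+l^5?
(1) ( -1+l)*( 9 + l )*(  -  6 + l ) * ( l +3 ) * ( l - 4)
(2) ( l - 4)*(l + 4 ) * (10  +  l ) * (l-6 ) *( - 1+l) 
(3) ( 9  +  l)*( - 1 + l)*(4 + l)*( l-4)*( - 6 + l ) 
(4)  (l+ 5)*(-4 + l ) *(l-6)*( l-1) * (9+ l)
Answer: 3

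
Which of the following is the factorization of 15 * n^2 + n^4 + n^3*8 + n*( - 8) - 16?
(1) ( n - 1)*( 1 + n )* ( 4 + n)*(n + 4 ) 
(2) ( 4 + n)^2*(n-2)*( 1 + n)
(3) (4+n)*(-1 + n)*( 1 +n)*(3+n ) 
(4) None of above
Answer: 1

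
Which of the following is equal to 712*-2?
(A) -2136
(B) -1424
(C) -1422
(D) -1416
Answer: B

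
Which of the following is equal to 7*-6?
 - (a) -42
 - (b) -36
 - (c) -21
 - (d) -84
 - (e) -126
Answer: a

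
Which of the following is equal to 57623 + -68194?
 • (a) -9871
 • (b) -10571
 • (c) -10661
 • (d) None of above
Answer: b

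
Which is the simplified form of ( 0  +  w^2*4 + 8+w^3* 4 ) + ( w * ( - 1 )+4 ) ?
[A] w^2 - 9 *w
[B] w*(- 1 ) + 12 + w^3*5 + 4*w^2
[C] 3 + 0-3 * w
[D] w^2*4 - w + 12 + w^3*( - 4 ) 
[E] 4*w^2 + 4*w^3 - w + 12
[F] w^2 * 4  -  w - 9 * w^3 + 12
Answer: E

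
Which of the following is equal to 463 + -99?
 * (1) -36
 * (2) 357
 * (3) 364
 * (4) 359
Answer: 3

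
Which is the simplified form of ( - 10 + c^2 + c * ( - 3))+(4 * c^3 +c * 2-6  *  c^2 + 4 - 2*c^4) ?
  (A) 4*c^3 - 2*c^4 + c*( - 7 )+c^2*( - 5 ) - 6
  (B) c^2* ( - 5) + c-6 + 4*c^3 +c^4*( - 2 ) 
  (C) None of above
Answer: C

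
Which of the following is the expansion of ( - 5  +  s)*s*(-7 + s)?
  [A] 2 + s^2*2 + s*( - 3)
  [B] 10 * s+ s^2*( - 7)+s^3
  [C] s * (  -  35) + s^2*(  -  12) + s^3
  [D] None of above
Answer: D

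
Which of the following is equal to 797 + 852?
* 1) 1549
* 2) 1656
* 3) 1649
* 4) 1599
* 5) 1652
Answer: 3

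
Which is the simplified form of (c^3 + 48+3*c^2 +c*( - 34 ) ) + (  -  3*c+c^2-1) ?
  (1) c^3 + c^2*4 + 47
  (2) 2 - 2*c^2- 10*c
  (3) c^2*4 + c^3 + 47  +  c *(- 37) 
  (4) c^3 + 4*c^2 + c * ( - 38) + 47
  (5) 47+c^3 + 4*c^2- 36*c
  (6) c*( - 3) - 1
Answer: 3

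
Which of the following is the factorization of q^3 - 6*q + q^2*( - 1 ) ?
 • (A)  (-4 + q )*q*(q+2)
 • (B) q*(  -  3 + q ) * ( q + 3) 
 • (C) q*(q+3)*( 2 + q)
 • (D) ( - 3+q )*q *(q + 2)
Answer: D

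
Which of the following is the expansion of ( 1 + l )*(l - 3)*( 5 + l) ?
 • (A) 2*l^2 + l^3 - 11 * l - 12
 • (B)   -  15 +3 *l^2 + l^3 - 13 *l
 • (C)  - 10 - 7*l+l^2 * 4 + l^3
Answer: B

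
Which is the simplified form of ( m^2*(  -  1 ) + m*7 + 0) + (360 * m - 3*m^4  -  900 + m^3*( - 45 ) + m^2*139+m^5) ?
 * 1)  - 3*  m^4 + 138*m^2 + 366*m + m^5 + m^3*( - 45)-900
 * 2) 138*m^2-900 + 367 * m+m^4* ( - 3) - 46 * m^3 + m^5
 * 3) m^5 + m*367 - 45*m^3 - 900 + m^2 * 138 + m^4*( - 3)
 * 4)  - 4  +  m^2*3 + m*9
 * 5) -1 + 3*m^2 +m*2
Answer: 3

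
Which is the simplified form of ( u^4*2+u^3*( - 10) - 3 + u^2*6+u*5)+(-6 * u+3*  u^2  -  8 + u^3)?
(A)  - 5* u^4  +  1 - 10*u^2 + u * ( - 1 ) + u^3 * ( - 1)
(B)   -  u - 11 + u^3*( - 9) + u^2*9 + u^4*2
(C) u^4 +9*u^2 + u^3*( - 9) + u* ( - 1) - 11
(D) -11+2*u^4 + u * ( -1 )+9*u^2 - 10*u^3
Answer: B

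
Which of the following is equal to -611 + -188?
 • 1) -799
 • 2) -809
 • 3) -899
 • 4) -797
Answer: 1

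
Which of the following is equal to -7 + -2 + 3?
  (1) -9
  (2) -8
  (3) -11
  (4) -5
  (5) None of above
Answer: 5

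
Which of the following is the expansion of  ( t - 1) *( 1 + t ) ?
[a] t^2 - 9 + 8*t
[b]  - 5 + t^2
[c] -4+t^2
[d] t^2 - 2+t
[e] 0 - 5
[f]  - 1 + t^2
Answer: f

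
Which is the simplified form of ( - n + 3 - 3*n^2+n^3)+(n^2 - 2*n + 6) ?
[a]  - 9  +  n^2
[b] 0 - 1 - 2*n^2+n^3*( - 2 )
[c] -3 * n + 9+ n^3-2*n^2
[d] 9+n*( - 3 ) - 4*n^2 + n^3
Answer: c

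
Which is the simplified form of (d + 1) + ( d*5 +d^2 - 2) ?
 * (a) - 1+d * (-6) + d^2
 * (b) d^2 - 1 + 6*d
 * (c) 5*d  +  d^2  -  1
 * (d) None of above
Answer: b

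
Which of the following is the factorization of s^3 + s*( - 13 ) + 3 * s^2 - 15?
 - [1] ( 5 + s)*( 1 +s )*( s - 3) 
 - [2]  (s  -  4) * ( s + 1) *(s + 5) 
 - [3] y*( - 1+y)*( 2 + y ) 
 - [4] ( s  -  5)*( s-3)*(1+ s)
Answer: 1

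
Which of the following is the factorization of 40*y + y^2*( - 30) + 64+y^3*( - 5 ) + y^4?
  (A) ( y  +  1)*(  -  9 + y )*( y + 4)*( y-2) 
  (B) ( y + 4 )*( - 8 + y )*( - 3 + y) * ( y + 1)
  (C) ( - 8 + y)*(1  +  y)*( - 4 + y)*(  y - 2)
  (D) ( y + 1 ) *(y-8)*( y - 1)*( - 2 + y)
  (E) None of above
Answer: E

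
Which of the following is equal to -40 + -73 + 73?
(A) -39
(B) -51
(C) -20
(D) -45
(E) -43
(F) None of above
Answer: F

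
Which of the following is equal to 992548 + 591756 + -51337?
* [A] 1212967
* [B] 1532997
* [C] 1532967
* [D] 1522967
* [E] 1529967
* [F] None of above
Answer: C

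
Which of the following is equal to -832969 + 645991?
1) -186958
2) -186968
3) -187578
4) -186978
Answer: 4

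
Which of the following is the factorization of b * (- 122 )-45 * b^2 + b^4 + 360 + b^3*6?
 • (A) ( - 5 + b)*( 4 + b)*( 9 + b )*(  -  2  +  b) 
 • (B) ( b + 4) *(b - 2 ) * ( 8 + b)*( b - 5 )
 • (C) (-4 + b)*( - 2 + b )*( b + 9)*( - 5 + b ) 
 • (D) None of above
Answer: A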